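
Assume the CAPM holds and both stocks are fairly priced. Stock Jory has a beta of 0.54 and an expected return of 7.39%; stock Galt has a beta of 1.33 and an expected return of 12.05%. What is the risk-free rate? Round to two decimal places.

Both satisfy E(R) = R_f + β·MRP, so the slope of the SML is
MRP = (12.05% − 7.39%) / (1.33 − 0.54) = 4.66% / 0.79 = 5.8987%
R_f = E(R_Jory) − β_Jory·MRP = 7.39% − 0.54 × 5.8987% = 4.2047%

4.20%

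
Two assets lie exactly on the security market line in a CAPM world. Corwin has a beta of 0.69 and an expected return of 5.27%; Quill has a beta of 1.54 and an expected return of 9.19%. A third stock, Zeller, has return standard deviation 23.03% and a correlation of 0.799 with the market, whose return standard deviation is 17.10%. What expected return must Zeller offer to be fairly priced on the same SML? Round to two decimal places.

7.05%

MRP = (9.19% − 5.27%) / (1.54 − 0.69) = 4.6118%
R_f = 5.27% − 0.69 × 4.6118% = 2.0879%
β_Zeller = ρ·σ_i/σ_m = 0.799 × 23.03 / 17.10 = 1.0761
E(R_Zeller) = R_f + β × MRP = 2.0879% + 1.0761 × 4.6118% = 7.05%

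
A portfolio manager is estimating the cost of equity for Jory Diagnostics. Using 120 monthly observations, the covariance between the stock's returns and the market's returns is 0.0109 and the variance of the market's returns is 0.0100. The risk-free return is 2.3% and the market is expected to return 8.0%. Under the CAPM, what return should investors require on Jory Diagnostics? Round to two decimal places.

8.51%

β = Cov(R_i, R_m) / Var(R_m) = 0.0109 / 0.0100 = 1.0900
MRP = 8.0% − 2.3% = 5.70%
E(R) = R_f + β × MRP = 2.3% + 1.0900 × 5.7% = 8.51%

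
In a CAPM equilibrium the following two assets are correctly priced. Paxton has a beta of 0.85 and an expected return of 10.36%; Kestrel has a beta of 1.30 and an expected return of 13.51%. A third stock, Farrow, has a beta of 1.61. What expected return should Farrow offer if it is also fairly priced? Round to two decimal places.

15.68%

MRP (SML slope) = (13.51% − 10.36%) / (1.30 − 0.85) = 3.15% / 0.45 = 7.0000%
R_f (intercept) = 10.36% − 0.85 × 7.0000% = 4.4100%
E(R_Farrow) = R_f + β × MRP = 4.4100% + 1.61 × 7.0000% = 15.68%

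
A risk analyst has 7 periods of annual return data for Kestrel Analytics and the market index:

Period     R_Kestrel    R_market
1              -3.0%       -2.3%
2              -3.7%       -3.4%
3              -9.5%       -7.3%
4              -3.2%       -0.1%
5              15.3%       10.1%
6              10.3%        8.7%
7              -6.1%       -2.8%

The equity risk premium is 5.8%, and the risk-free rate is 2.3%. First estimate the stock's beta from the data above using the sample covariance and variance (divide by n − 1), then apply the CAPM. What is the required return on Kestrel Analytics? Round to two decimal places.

10.28%

Mean R_i = (-3.0 − 3.7 − 9.5 − 3.2 + 15.3 + 10.3 − 6.1) / 7 = 0.0143%
Mean R_m = (-2.3 − 3.4 − 7.3 − 0.1 + 10.1 + 8.7 − 2.8) / 7 = 0.4143%
Σ(R_i − R̄_i)(R_m − R̄_m) = 350.3286  ⇒  Cov = 350.3286 / 6 = 58.3881
Σ(R_m − R̄_m)² = 254.4886  ⇒  Var(R_m) = 254.4886 / 6 = 42.4148
β = Cov / Var(R_m) = 58.3881 / 42.4148 = 1.3766
E(R) = R_f + β × MRP = 2.3% + 1.3766 × 5.8% = 10.28%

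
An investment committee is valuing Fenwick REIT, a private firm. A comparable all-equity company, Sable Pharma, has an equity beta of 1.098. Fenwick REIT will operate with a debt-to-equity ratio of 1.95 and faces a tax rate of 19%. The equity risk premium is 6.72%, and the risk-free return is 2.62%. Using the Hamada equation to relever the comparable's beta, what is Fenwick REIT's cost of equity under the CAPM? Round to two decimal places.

21.65%

β_L = β_U × [1 + (1 − t)(D/E)] = 1.098 × [1 + (1 − 0.19) × 1.95]
    = 1.098 × [1 + 0.81 × 1.95] = 1.098 × 2.5795 = 2.8323
E(R) = R_f + β_L × MRP = 2.62% + 2.8323 × 6.72% = 21.65%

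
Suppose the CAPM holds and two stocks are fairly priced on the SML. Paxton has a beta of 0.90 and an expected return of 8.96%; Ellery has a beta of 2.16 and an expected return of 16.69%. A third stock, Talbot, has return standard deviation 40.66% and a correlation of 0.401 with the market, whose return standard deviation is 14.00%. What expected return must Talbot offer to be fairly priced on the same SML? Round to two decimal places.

10.58%

MRP = (16.69% − 8.96%) / (2.16 − 0.90) = 6.1349%
R_f = 8.96% − 0.90 × 6.1349% = 3.4386%
β_Talbot = ρ·σ_i/σ_m = 0.401 × 40.66 / 14.00 = 1.1646
E(R_Talbot) = R_f + β × MRP = 3.4386% + 1.1646 × 6.1349% = 10.58%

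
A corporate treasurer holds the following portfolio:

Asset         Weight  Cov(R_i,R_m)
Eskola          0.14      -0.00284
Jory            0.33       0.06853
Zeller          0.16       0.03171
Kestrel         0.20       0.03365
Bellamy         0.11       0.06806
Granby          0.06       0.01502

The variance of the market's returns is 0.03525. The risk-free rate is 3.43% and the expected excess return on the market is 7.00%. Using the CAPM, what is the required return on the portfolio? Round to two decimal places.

β_Eskola = -0.00284 / 0.03525 = -0.0806
β_Jory = 0.06853 / 0.03525 = 1.9441
β_Zeller = 0.03171 / 0.03525 = 0.8996
β_Kestrel = 0.03365 / 0.03525 = 0.9546
β_Bellamy = 0.06806 / 0.03525 = 1.9308
β_Granby = 0.01502 / 0.03525 = 0.4261
β_P = Σ w_i β_i = 0.14×-0.0806 + 0.33×1.9441 + 0.16×0.8996 + 0.20×0.9546 + 0.11×1.9308 + 0.06×0.4261 = 1.2031
E(R_P) = R_f + β_P × MRP = 3.43% + 1.2031 × 7.00% = 11.85%

11.85%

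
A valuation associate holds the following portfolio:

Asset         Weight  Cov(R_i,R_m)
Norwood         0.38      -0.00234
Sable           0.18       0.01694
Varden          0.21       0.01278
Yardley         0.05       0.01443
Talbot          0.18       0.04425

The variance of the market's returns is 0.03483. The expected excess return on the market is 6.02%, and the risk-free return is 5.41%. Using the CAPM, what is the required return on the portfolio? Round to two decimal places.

7.75%

β_Norwood = -0.00234 / 0.03483 = -0.0672
β_Sable = 0.01694 / 0.03483 = 0.4864
β_Varden = 0.01278 / 0.03483 = 0.3669
β_Yardley = 0.01443 / 0.03483 = 0.4143
β_Talbot = 0.04425 / 0.03483 = 1.2705
β_P = Σ w_i β_i = 0.38×-0.0672 + 0.18×0.4864 + 0.21×0.3669 + 0.05×0.4143 + 0.18×1.2705 = 0.3885
E(R_P) = R_f + β_P × MRP = 5.41% + 0.3885 × 6.02% = 7.75%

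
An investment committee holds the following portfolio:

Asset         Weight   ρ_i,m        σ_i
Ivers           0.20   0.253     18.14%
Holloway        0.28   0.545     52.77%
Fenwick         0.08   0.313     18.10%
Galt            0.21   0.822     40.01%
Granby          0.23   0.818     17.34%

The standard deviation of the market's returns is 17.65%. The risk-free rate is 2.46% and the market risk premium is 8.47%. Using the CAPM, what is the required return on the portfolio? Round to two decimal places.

β_Ivers = 0.253 × 18.14% / 17.65% = 0.2600
β_Holloway = 0.545 × 52.77% / 17.65% = 1.6294
β_Fenwick = 0.313 × 18.10% / 17.65% = 0.3210
β_Galt = 0.822 × 40.01% / 17.65% = 1.8634
β_Granby = 0.818 × 17.34% / 17.65% = 0.8036
β_P = Σ w_i β_i = 0.20×0.2600 + 0.28×1.6294 + 0.08×0.3210 + 0.21×1.8634 + 0.23×0.8036 = 1.1101
E(R_P) = R_f + β_P × MRP = 2.46% + 1.1101 × 8.47% = 11.86%

11.86%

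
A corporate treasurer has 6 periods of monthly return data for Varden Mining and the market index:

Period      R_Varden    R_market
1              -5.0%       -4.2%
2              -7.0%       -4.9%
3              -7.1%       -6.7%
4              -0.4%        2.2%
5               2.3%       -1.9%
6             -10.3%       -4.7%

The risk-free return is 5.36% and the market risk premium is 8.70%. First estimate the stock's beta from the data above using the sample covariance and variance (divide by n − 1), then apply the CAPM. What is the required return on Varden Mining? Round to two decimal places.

14.84%

Mean R_i = (-5.0 − 7.0 − 7.1 − 0.4 + 2.3 − 10.3) / 6 = -4.5833%
Mean R_m = (-4.2 − 4.9 − 6.7 + 2.2 − 1.9 − 4.7) / 6 = -3.3667%
Σ(R_i − R̄_i)(R_m − R̄_m) = 53.4467  ⇒  Cov = 53.4467 / 5 = 10.6893
Σ(R_m − R̄_m)² = 49.0733  ⇒  Var(R_m) = 49.0733 / 5 = 9.8147
β = Cov / Var(R_m) = 10.6893 / 9.8147 = 1.0891
E(R) = R_f + β × MRP = 5.36% + 1.0891 × 8.70% = 14.84%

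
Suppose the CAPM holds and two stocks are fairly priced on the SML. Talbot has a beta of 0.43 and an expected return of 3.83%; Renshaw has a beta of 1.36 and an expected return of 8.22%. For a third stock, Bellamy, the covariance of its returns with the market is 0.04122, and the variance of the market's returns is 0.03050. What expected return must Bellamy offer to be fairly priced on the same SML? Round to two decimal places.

8.18%

MRP = (8.22% − 3.83%) / (1.36 − 0.43) = 4.7204%
R_f = 3.83% − 0.43 × 4.7204% = 1.8002%
β_Bellamy = Cov / Var(R_m) = 0.04122 / 0.03050 = 1.3515
E(R_Bellamy) = R_f + β × MRP = 1.8002% + 1.3515 × 4.7204% = 8.18%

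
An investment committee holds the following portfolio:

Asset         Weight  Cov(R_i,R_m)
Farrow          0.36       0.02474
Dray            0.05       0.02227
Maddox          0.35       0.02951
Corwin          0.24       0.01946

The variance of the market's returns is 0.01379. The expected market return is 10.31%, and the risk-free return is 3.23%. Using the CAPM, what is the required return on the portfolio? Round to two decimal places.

16.08%

β_Farrow = 0.02474 / 0.01379 = 1.7941
β_Dray = 0.02227 / 0.01379 = 1.6149
β_Maddox = 0.02951 / 0.01379 = 2.1400
β_Corwin = 0.01946 / 0.01379 = 1.4112
β_P = Σ w_i β_i = 0.36×1.7941 + 0.05×1.6149 + 0.35×2.1400 + 0.24×1.4112 = 1.8143
MRP = 10.31% − 3.23% = 7.08%
E(R_P) = R_f + β_P × MRP = 3.23% + 1.8143 × 7.08% = 16.08%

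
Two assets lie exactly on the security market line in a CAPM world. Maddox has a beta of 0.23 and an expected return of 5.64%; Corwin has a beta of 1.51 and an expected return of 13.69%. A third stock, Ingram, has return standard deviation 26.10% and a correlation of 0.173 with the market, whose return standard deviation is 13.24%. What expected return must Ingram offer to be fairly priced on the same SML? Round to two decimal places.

6.34%

MRP = (13.69% − 5.64%) / (1.51 − 0.23) = 6.2891%
R_f = 5.64% − 0.23 × 6.2891% = 4.1935%
β_Ingram = ρ·σ_i/σ_m = 0.173 × 26.10 / 13.24 = 0.3410
E(R_Ingram) = R_f + β × MRP = 4.1935% + 0.3410 × 6.2891% = 6.34%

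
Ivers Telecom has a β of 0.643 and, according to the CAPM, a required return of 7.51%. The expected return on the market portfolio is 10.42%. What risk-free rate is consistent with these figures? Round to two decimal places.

E(R) = R_f + β(E(R_m) − R_f) = R_f(1 − β) + β·E(R_m)
7.51% = R_f × (1 − 0.643) + 0.643 × 10.42%
7.51% = R_f × 0.357 + 6.70006%
R_f = (7.51% − 6.70006%) / 0.357 = 2.27%

2.27%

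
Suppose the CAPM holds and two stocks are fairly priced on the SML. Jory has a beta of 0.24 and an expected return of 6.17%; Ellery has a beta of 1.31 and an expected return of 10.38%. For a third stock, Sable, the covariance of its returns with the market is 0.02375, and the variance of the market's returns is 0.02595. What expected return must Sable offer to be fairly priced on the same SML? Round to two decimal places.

MRP = (10.38% − 6.17%) / (1.31 − 0.24) = 3.9346%
R_f = 6.17% − 0.24 × 3.9346% = 5.2257%
β_Sable = Cov / Var(R_m) = 0.02375 / 0.02595 = 0.9152
E(R_Sable) = R_f + β × MRP = 5.2257% + 0.9152 × 3.9346% = 8.83%

8.83%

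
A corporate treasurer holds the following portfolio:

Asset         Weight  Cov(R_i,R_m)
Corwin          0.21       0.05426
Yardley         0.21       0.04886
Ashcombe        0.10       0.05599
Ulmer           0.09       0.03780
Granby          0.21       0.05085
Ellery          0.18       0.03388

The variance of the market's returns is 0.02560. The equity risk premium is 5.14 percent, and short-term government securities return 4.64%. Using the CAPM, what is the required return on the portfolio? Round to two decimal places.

14.16%

β_Corwin = 0.05426 / 0.02560 = 2.1195
β_Yardley = 0.04886 / 0.02560 = 1.9086
β_Ashcombe = 0.05599 / 0.02560 = 2.1871
β_Ulmer = 0.03780 / 0.02560 = 1.4766
β_Granby = 0.05085 / 0.02560 = 1.9863
β_Ellery = 0.03388 / 0.02560 = 1.3234
β_P = Σ w_i β_i = 0.21×2.1195 + 0.21×1.9086 + 0.10×2.1871 + 0.09×1.4766 + 0.21×1.9863 + 0.18×1.3234 = 1.8528
E(R_P) = R_f + β_P × MRP = 4.64% + 1.8528 × 5.14% = 14.16%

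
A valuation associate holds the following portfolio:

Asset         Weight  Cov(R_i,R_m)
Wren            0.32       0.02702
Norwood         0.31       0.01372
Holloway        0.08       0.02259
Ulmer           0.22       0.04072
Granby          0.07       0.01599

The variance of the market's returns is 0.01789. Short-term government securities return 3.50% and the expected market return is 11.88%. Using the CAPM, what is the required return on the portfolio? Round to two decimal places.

β_Wren = 0.02702 / 0.01789 = 1.5103
β_Norwood = 0.01372 / 0.01789 = 0.7669
β_Holloway = 0.02259 / 0.01789 = 1.2627
β_Ulmer = 0.04072 / 0.01789 = 2.2761
β_Granby = 0.01599 / 0.01789 = 0.8938
β_P = Σ w_i β_i = 0.32×1.5103 + 0.31×0.7669 + 0.08×1.2627 + 0.22×2.2761 + 0.07×0.8938 = 1.3854
MRP = 11.88% − 3.50% = 8.38%
E(R_P) = R_f + β_P × MRP = 3.50% + 1.3854 × 8.38% = 15.11%

15.11%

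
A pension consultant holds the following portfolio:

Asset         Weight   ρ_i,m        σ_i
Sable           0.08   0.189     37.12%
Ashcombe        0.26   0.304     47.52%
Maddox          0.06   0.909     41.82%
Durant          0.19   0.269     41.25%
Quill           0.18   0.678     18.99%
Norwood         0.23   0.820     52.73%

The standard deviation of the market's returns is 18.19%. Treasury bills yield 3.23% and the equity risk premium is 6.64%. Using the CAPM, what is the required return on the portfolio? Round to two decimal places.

β_Sable = 0.189 × 37.12% / 18.19% = 0.3857
β_Ashcombe = 0.304 × 47.52% / 18.19% = 0.7942
β_Maddox = 0.909 × 41.82% / 18.19% = 2.0899
β_Durant = 0.269 × 41.25% / 18.19% = 0.6100
β_Quill = 0.678 × 18.99% / 18.19% = 0.7078
β_Norwood = 0.820 × 52.73% / 18.19% = 2.3771
β_P = Σ w_i β_i = 0.08×0.3857 + 0.26×0.7942 + 0.06×2.0899 + 0.19×0.6100 + 0.18×0.7078 + 0.23×2.3771 = 1.1528
E(R_P) = R_f + β_P × MRP = 3.23% + 1.1528 × 6.64% = 10.88%

10.88%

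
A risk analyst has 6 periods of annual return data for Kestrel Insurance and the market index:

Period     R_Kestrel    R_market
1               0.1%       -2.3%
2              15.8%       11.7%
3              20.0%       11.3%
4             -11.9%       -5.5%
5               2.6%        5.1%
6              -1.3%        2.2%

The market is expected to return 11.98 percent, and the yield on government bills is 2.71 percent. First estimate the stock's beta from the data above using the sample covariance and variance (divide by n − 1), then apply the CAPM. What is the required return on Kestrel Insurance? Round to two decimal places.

17.43%

Mean R_i = (0.1 + 15.8 + 20.0 − 11.9 + 2.6 − 1.3) / 6 = 4.2167%
Mean R_m = (-2.3 + 11.7 + 11.3 − 5.5 + 5.1 + 2.2) / 6 = 3.7500%
Σ(R_i − R̄_i)(R_m − R̄_m) = 391.6050  ⇒  Cov = 391.6050 / 5 = 78.3210
Σ(R_m − R̄_m)² = 246.5950  ⇒  Var(R_m) = 246.5950 / 5 = 49.3190
β = Cov / Var(R_m) = 78.3210 / 49.3190 = 1.5880
MRP = 11.98% − 2.71% = 9.27%
E(R) = R_f + β × MRP = 2.71% + 1.5880 × 9.27% = 17.43%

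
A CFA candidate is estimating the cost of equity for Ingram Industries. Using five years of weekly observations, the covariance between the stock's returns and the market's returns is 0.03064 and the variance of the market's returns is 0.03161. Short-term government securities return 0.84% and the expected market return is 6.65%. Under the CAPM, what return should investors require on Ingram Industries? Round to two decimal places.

β = Cov(R_i, R_m) / Var(R_m) = 0.03064 / 0.03161 = 0.9693
MRP = 6.65% − 0.84% = 5.81%
E(R) = R_f + β × MRP = 0.84% + 0.9693 × 5.81% = 6.47%

6.47%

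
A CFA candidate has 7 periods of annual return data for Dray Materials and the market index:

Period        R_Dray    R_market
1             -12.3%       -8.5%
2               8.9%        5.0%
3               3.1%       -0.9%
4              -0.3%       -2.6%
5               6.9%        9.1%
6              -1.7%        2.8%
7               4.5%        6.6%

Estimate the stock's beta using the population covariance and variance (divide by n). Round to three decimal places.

0.999

Mean R_i = (-12.3 + 8.9 + 3.1 − 0.3 + 6.9 − 1.7 + 4.5) / 7 = 1.3000%
Mean R_m = (-8.5 + 5.0 − 0.9 − 2.6 + 9.1 + 2.8 + 6.6) / 7 = 1.6429%
Σ(R_i − R̄_i)(R_m − R̄_m) = 219.8200  ⇒  Cov = 219.8200 / 7 = 31.4029
Σ(R_m − R̄_m)² = 220.1371  ⇒  Var(R_m) = 220.1371 / 7 = 31.4482
β = Cov / Var(R_m) = 31.4029 / 31.4482 = 0.9986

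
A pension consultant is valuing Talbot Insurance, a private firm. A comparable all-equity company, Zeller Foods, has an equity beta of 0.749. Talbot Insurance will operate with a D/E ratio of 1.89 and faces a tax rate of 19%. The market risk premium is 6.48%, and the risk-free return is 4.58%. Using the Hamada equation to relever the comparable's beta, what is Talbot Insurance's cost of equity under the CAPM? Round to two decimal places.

β_L = β_U × [1 + (1 − t)(D/E)] = 0.749 × [1 + (1 − 0.19) × 1.89]
    = 0.749 × [1 + 0.81 × 1.89] = 0.749 × 2.5309 = 1.8956
E(R) = R_f + β_L × MRP = 4.58% + 1.8956 × 6.48% = 16.86%

16.86%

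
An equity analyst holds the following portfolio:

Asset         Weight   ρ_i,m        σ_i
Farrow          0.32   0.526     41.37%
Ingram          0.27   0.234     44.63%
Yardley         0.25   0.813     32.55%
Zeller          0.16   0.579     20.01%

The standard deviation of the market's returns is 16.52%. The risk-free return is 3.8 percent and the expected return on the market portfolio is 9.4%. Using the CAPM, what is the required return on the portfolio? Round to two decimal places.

9.99%

β_Farrow = 0.526 × 41.37% / 16.52% = 1.3172
β_Ingram = 0.234 × 44.63% / 16.52% = 0.6322
β_Yardley = 0.813 × 32.55% / 16.52% = 1.6019
β_Zeller = 0.579 × 20.01% / 16.52% = 0.7013
β_P = Σ w_i β_i = 0.32×1.3172 + 0.27×0.6322 + 0.25×1.6019 + 0.16×0.7013 = 1.1049
MRP = 9.4% − 3.8% = 5.60%
E(R_P) = R_f + β_P × MRP = 3.8% + 1.1049 × 5.6% = 9.99%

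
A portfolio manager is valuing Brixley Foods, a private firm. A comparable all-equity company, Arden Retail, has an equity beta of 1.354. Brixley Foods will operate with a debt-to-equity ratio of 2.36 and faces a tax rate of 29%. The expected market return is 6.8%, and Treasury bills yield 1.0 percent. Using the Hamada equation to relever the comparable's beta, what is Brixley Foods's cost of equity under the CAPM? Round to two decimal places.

β_L = β_U × [1 + (1 − t)(D/E)] = 1.354 × [1 + (1 − 0.29) × 2.36]
    = 1.354 × [1 + 0.71 × 2.36] = 1.354 × 2.6756 = 3.6228
MRP = 6.8% − 1.0% = 5.80%
E(R) = R_f + β_L × MRP = 1.0% + 3.6228 × 5.8% = 22.01%

22.01%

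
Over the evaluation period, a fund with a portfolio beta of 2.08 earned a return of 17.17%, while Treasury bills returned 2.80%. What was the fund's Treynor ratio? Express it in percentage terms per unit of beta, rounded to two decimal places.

Treynor = (R_P − R_f) / β_P = (17.17% − 2.80%) / 2.0800 = 14.37% / 2.0800 = 6.91%

6.91%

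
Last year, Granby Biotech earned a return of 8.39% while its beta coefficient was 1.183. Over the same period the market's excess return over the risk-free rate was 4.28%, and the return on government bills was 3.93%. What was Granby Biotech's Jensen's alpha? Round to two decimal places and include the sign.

CAPM benchmark = R_f + β(R_m − R_f) = 3.93% + 1.183 × 4.28% = 8.99324%
α = actual − benchmark = 8.39% − 8.99324% = -0.60%

-0.60%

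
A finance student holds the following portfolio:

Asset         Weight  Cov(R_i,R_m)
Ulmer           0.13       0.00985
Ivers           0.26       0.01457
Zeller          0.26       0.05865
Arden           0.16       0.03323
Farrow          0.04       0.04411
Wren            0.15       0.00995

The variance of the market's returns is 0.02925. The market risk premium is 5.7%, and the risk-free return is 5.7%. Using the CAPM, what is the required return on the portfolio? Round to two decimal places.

β_Ulmer = 0.00985 / 0.02925 = 0.3368
β_Ivers = 0.01457 / 0.02925 = 0.4981
β_Zeller = 0.05865 / 0.02925 = 2.0051
β_Arden = 0.03323 / 0.02925 = 1.1361
β_Farrow = 0.04411 / 0.02925 = 1.5080
β_Wren = 0.00995 / 0.02925 = 0.3402
β_P = Σ w_i β_i = 0.13×0.3368 + 0.26×0.4981 + 0.26×2.0051 + 0.16×1.1361 + 0.04×1.5080 + 0.15×0.3402 = 0.9877
E(R_P) = R_f + β_P × MRP = 5.7% + 0.9877 × 5.7% = 11.33%

11.33%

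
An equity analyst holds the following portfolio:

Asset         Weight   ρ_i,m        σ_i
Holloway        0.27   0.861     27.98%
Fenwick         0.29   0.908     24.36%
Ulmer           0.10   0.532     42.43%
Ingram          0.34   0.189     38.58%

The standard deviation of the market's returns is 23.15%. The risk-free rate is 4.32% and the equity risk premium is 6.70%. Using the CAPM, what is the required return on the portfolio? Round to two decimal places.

9.43%

β_Holloway = 0.861 × 27.98% / 23.15% = 1.0406
β_Fenwick = 0.908 × 24.36% / 23.15% = 0.9555
β_Ulmer = 0.532 × 42.43% / 23.15% = 0.9751
β_Ingram = 0.189 × 38.58% / 23.15% = 0.3150
β_P = Σ w_i β_i = 0.27×1.0406 + 0.29×0.9555 + 0.10×0.9751 + 0.34×0.3150 = 0.7627
E(R_P) = R_f + β_P × MRP = 4.32% + 0.7627 × 6.70% = 9.43%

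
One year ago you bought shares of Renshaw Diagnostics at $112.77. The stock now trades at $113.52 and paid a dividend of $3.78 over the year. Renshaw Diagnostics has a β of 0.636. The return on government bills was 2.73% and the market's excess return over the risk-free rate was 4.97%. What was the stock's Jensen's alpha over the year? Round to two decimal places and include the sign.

-1.87%

Realised HPR = (P1 + D1 − P0) / P0 = (113.52 + 3.78 − 112.77) / 112.77 = 4.53 / 112.77 = 4.0170%
CAPM required = R_f + β·MRP = 2.73% + 0.636 × 4.97% = 5.89092%
α = realised − required = 4.0170% − 5.89092% = -1.87%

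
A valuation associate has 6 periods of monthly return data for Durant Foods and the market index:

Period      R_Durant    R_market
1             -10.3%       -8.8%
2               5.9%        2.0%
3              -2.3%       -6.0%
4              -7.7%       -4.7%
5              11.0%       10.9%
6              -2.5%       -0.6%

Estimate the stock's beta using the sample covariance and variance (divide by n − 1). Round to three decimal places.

Mean R_i = (-10.3 + 5.9 − 2.3 − 7.7 + 11.0 − 2.5) / 6 = -0.9833%
Mean R_m = (-8.8 + 2.0 − 6.0 − 4.7 + 10.9 − 0.6) / 6 = -1.2000%
Σ(R_i − R̄_i)(R_m − R̄_m) = 266.7500  ⇒  Cov = 266.7500 / 5 = 53.3500
Σ(R_m − R̄_m)² = 250.0600  ⇒  Var(R_m) = 250.0600 / 5 = 50.0120
β = Cov / Var(R_m) = 53.3500 / 50.0120 = 1.0667

1.067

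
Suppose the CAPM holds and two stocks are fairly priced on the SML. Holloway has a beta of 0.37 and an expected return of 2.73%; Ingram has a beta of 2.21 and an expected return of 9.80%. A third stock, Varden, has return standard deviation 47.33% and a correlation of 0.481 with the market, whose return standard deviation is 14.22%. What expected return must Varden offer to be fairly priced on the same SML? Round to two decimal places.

MRP = (9.80% − 2.73%) / (2.21 − 0.37) = 3.8424%
R_f = 2.73% − 0.37 × 3.8424% = 1.3083%
β_Varden = ρ·σ_i/σ_m = 0.481 × 47.33 / 14.22 = 1.6010
E(R_Varden) = R_f + β × MRP = 1.3083% + 1.6010 × 3.8424% = 7.46%

7.46%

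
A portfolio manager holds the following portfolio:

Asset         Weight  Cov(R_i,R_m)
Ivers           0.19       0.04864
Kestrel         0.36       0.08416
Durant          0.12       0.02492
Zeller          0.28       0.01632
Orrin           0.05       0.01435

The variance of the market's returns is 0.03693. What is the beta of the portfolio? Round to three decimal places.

1.295

β_Ivers = 0.04864 / 0.03693 = 1.3171
β_Kestrel = 0.08416 / 0.03693 = 2.2789
β_Durant = 0.02492 / 0.03693 = 0.6748
β_Zeller = 0.01632 / 0.03693 = 0.4419
β_Orrin = 0.01435 / 0.03693 = 0.3886
β_P = Σ w_i β_i = 0.19×1.3171 + 0.36×2.2789 + 0.12×0.6748 + 0.28×0.4419 + 0.05×0.3886 = 1.2948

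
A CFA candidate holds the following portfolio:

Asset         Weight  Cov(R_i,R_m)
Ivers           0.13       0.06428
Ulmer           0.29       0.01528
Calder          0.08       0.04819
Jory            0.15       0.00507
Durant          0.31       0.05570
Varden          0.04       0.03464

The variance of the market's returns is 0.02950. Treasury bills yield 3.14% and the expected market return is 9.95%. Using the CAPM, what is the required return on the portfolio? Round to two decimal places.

β_Ivers = 0.06428 / 0.02950 = 2.1790
β_Ulmer = 0.01528 / 0.02950 = 0.5180
β_Calder = 0.04819 / 0.02950 = 1.6336
β_Jory = 0.00507 / 0.02950 = 0.1719
β_Durant = 0.05570 / 0.02950 = 1.8881
β_Varden = 0.03464 / 0.02950 = 1.1742
β_P = Σ w_i β_i = 0.13×2.1790 + 0.29×0.5180 + 0.08×1.6336 + 0.15×0.1719 + 0.31×1.8881 + 0.04×1.1742 = 1.2222
MRP = 9.95% − 3.14% = 6.81%
E(R_P) = R_f + β_P × MRP = 3.14% + 1.2222 × 6.81% = 11.46%

11.46%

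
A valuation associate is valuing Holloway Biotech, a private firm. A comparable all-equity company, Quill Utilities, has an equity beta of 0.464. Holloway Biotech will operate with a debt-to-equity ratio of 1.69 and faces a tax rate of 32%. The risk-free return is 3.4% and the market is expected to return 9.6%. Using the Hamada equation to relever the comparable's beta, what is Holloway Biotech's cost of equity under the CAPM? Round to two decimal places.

β_L = β_U × [1 + (1 − t)(D/E)] = 0.464 × [1 + (1 − 0.32) × 1.69]
    = 0.464 × [1 + 0.68 × 1.69] = 0.464 × 2.1492 = 0.9972
MRP = 9.6% − 3.4% = 6.20%
E(R) = R_f + β_L × MRP = 3.4% + 0.9972 × 6.2% = 9.58%

9.58%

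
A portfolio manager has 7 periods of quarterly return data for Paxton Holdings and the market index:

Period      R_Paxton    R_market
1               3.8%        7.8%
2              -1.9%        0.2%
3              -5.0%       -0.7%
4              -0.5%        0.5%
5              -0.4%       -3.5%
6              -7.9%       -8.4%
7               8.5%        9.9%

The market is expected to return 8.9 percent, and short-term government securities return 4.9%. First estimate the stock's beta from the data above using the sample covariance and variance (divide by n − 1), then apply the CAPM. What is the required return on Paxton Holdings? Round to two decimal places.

8.05%

Mean R_i = (3.8 − 1.9 − 5.0 − 0.5 − 0.4 − 7.9 + 8.5) / 7 = -0.4857%
Mean R_m = (7.8 + 0.2 − 0.7 + 0.5 − 3.5 − 8.4 + 9.9) / 7 = 0.8286%
Σ(R_i − R̄_i)(R_m − R̄_m) = 187.2371  ⇒  Cov = 187.2371 / 6 = 31.2062
Σ(R_m − R̄_m)² = 237.6343  ⇒  Var(R_m) = 237.6343 / 6 = 39.6057
β = Cov / Var(R_m) = 31.2062 / 39.6057 = 0.7879
MRP = 8.9% − 4.9% = 4.00%
E(R) = R_f + β × MRP = 4.9% + 0.7879 × 4.0% = 8.05%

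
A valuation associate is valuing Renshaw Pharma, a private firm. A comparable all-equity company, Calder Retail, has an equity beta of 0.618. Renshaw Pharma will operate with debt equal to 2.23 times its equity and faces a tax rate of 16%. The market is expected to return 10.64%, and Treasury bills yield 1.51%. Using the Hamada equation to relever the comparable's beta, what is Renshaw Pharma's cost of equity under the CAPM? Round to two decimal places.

17.72%

β_L = β_U × [1 + (1 − t)(D/E)] = 0.618 × [1 + (1 − 0.16) × 2.23]
    = 0.618 × [1 + 0.84 × 2.23] = 0.618 × 2.8732 = 1.7756
MRP = 10.64% − 1.51% = 9.13%
E(R) = R_f + β_L × MRP = 1.51% + 1.7756 × 9.13% = 17.72%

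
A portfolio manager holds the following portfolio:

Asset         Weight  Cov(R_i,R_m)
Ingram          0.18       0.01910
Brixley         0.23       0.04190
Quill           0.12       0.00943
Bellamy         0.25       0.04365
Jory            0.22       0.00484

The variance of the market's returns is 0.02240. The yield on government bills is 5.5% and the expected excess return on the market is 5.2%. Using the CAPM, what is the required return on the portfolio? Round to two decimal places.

β_Ingram = 0.01910 / 0.02240 = 0.8527
β_Brixley = 0.04190 / 0.02240 = 1.8705
β_Quill = 0.00943 / 0.02240 = 0.4210
β_Bellamy = 0.04365 / 0.02240 = 1.9487
β_Jory = 0.00484 / 0.02240 = 0.2161
β_P = Σ w_i β_i = 0.18×0.8527 + 0.23×1.8705 + 0.12×0.4210 + 0.25×1.9487 + 0.22×0.2161 = 1.1689
E(R_P) = R_f + β_P × MRP = 5.5% + 1.1689 × 5.2% = 11.58%

11.58%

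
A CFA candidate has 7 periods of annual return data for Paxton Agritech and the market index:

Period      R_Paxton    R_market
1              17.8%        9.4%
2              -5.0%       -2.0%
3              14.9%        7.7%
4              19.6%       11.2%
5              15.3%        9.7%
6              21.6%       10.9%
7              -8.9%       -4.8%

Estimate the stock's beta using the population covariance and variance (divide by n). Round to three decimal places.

Mean R_i = (17.8 − 5.0 + 14.9 + 19.6 + 15.3 + 21.6 − 8.9) / 7 = 10.7571%
Mean R_m = (9.4 − 2.0 + 7.7 + 11.2 + 9.7 + 10.9 − 4.8) / 7 = 6.0143%
Σ(R_i − R̄_i)(R_m − R̄_m) = 485.2643  ⇒  Cov = 485.2643 / 7 = 69.3235
Σ(R_m − R̄_m)² = 259.8286  ⇒  Var(R_m) = 259.8286 / 7 = 37.1184
β = Cov / Var(R_m) = 69.3235 / 37.1184 = 1.8676

1.868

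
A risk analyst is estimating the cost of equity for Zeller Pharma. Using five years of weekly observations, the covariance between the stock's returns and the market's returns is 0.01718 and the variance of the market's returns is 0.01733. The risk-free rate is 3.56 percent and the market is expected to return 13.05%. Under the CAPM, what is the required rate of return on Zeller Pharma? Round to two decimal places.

β = Cov(R_i, R_m) / Var(R_m) = 0.01718 / 0.01733 = 0.9913
MRP = 13.05% − 3.56% = 9.49%
E(R) = R_f + β × MRP = 3.56% + 0.9913 × 9.49% = 12.97%

12.97%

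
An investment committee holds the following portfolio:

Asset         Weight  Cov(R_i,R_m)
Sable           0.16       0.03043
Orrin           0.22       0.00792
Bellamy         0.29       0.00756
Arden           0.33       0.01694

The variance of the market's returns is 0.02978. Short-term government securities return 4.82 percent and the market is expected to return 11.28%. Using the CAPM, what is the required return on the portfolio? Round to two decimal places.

β_Sable = 0.03043 / 0.02978 = 1.0218
β_Orrin = 0.00792 / 0.02978 = 0.2660
β_Bellamy = 0.00756 / 0.02978 = 0.2539
β_Arden = 0.01694 / 0.02978 = 0.5688
β_P = Σ w_i β_i = 0.16×1.0218 + 0.22×0.2660 + 0.29×0.2539 + 0.33×0.5688 = 0.4833
MRP = 11.28% − 4.82% = 6.46%
E(R_P) = R_f + β_P × MRP = 4.82% + 0.4833 × 6.46% = 7.94%

7.94%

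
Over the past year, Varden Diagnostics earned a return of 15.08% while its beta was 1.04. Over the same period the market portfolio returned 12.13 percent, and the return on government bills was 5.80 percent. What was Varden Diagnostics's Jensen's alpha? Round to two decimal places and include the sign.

Market excess return = 12.13% − 5.80% = 6.33%
CAPM benchmark = R_f + β(R_m − R_f) = 5.80% + 1.04 × 6.33% = 12.3832%
α = actual − benchmark = 15.08% − 12.3832% = +2.70%

+2.70%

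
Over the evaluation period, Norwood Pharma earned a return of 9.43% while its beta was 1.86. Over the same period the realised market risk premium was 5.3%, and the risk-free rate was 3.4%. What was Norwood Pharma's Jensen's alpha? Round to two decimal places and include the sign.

CAPM benchmark = R_f + β(R_m − R_f) = 3.4% + 1.86 × 5.3% = 13.2580%
α = actual − benchmark = 9.43% − 13.2580% = -3.83%

-3.83%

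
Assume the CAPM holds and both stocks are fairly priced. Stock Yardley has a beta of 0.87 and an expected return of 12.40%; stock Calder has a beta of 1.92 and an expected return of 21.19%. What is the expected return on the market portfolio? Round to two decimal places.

13.49%

Both satisfy E(R) = R_f + β·MRP, so the slope of the SML is
MRP = (21.19% − 12.40%) / (1.92 − 0.87) = 8.79% / 1.05 = 8.3714%
R_f = E(R_Yardley) − β_Yardley·MRP = 12.40% − 0.87 × 8.3714% = 5.1169%
E(R_m) = R_f + MRP = 5.1169% + 8.3714% = 13.49%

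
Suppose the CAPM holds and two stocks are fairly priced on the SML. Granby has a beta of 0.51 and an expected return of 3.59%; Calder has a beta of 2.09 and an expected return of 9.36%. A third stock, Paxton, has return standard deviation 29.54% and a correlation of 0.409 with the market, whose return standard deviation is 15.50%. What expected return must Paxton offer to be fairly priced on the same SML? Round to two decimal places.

MRP = (9.36% − 3.59%) / (2.09 − 0.51) = 3.6519%
R_f = 3.59% − 0.51 × 3.6519% = 1.7275%
β_Paxton = ρ·σ_i/σ_m = 0.409 × 29.54 / 15.50 = 0.7795
E(R_Paxton) = R_f + β × MRP = 1.7275% + 0.7795 × 3.6519% = 4.57%

4.57%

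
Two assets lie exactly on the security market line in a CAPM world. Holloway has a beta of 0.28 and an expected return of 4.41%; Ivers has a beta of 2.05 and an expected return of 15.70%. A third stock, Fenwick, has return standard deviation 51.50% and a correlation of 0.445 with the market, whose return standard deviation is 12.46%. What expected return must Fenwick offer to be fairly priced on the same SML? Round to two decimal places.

14.36%

MRP = (15.70% − 4.41%) / (2.05 − 0.28) = 6.3785%
R_f = 4.41% − 0.28 × 6.3785% = 2.6240%
β_Fenwick = ρ·σ_i/σ_m = 0.445 × 51.50 / 12.46 = 1.8393
E(R_Fenwick) = R_f + β × MRP = 2.6240% + 1.8393 × 6.3785% = 14.36%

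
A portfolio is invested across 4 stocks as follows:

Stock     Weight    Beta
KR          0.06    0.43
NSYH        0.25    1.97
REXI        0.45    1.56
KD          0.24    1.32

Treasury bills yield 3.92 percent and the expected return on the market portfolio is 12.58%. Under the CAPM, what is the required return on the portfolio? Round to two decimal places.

17.23%

β_P = Σ w_i β_i = 0.06×0.43 + 0.25×1.97 + 0.45×1.56 + 0.24×1.32 = 1.5371
MRP = 12.58% − 3.92% = 8.66%
E(R_P) = R_f + β_P × MRP = 3.92% + 1.5371 × 8.66% = 17.23%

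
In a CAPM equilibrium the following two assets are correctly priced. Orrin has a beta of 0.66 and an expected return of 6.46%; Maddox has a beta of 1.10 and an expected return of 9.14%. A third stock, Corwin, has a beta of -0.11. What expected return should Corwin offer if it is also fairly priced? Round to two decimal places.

1.77%

MRP (SML slope) = (9.14% − 6.46%) / (1.10 − 0.66) = 2.68% / 0.44 = 6.0909%
R_f (intercept) = 6.46% − 0.66 × 6.0909% = 2.4400%
E(R_Corwin) = R_f + β × MRP = 2.4400% + -0.11 × 6.0909% = 1.77%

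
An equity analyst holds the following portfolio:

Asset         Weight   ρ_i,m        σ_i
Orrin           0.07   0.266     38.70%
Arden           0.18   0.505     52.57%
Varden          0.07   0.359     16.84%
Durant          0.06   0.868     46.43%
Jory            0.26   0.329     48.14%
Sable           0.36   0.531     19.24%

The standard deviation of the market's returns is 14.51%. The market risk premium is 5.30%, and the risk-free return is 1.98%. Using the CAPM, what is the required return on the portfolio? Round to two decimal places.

7.87%

β_Orrin = 0.266 × 38.70% / 14.51% = 0.7095
β_Arden = 0.505 × 52.57% / 14.51% = 1.8296
β_Varden = 0.359 × 16.84% / 14.51% = 0.4166
β_Durant = 0.868 × 46.43% / 14.51% = 2.7775
β_Jory = 0.329 × 48.14% / 14.51% = 1.0915
β_Sable = 0.531 × 19.24% / 14.51% = 0.7041
β_P = Σ w_i β_i = 0.07×0.7095 + 0.18×1.8296 + 0.07×0.4166 + 0.06×2.7775 + 0.26×1.0915 + 0.36×0.7041 = 1.1121
E(R_P) = R_f + β_P × MRP = 1.98% + 1.1121 × 5.30% = 7.87%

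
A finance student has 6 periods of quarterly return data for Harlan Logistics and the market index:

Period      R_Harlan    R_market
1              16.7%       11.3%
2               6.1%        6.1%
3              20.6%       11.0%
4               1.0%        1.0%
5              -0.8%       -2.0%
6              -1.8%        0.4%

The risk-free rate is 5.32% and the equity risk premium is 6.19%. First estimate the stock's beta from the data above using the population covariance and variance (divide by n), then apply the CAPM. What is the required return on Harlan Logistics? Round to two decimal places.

Mean R_i = (16.7 + 6.1 + 20.6 + 1.0 − 0.8 − 1.8) / 6 = 6.9667%
Mean R_m = (11.3 + 6.1 + 11.0 + 1.0 − 2.0 + 0.4) / 6 = 4.6333%
Σ(R_i − R̄_i)(R_m − R̄_m) = 260.7267  ⇒  Cov = 260.7267 / 6 = 43.4545
Σ(R_m − R̄_m)² = 162.2533  ⇒  Var(R_m) = 162.2533 / 6 = 27.0422
β = Cov / Var(R_m) = 43.4545 / 27.0422 = 1.6069
E(R) = R_f + β × MRP = 5.32% + 1.6069 × 6.19% = 15.27%

15.27%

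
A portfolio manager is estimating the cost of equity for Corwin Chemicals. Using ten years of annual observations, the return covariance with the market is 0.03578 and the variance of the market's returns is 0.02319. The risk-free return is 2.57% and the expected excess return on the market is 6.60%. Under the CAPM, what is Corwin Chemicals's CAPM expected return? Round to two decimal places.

12.75%

β = Cov(R_i, R_m) / Var(R_m) = 0.03578 / 0.02319 = 1.5429
E(R) = R_f + β × MRP = 2.57% + 1.5429 × 6.60% = 12.75%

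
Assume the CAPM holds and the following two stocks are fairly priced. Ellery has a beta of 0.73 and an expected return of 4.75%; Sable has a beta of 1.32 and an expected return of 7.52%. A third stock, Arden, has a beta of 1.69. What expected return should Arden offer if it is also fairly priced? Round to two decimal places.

MRP (SML slope) = (7.52% − 4.75%) / (1.32 − 0.73) = 2.77% / 0.59 = 4.6949%
R_f (intercept) = 4.75% − 0.73 × 4.6949% = 1.3227%
E(R_Arden) = R_f + β × MRP = 1.3227% + 1.69 × 4.6949% = 9.26%

9.26%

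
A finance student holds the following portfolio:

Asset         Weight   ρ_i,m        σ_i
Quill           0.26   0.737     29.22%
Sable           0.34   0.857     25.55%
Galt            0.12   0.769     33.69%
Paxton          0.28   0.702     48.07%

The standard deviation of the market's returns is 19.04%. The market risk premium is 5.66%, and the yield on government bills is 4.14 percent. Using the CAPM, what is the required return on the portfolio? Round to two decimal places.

β_Quill = 0.737 × 29.22% / 19.04% = 1.1310
β_Sable = 0.857 × 25.55% / 19.04% = 1.1500
β_Galt = 0.769 × 33.69% / 19.04% = 1.3607
β_Paxton = 0.702 × 48.07% / 19.04% = 1.7723
β_P = Σ w_i β_i = 0.26×1.1310 + 0.34×1.1500 + 0.12×1.3607 + 0.28×1.7723 = 1.3446
E(R_P) = R_f + β_P × MRP = 4.14% + 1.3446 × 5.66% = 11.75%

11.75%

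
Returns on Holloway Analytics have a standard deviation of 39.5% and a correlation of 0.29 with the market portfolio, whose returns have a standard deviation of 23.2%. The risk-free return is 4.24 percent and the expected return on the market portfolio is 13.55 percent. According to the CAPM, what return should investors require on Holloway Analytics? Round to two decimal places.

8.84%

β = ρ × σ_i / σ_m = 0.29 × 39.5% / 23.2% = 0.4938
MRP = 13.55% − 4.24% = 9.31%
E(R) = 4.24% + 0.4938 × 9.31% = 8.84%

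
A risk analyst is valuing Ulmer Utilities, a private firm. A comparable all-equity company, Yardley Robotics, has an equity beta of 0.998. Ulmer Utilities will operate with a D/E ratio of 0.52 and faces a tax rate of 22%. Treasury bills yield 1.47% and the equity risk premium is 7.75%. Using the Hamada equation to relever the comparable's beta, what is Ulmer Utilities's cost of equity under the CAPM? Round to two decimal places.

β_L = β_U × [1 + (1 − t)(D/E)] = 0.998 × [1 + (1 − 0.22) × 0.52]
    = 0.998 × [1 + 0.78 × 0.52] = 0.998 × 1.4056 = 1.4028
E(R) = R_f + β_L × MRP = 1.47% + 1.4028 × 7.75% = 12.34%

12.34%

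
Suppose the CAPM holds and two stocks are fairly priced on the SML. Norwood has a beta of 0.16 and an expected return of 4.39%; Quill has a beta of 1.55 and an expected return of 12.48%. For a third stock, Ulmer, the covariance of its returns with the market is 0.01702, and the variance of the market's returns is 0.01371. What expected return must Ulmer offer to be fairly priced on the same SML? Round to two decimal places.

10.68%

MRP = (12.48% − 4.39%) / (1.55 − 0.16) = 5.8201%
R_f = 4.39% − 0.16 × 5.8201% = 3.4588%
β_Ulmer = Cov / Var(R_m) = 0.01702 / 0.01371 = 1.2414
E(R_Ulmer) = R_f + β × MRP = 3.4588% + 1.2414 × 5.8201% = 10.68%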